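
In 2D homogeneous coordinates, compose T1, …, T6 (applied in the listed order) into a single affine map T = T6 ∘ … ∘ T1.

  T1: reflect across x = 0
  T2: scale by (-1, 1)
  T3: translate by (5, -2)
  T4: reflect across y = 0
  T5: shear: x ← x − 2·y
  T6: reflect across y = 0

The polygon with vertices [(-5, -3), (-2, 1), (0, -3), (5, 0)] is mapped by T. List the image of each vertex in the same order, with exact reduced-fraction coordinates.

image vertices: (-10, -5), (1, -1), (-5, -5), (6, -2)

T1 reflect across x = 0: (-5, -3) → (5, -3); (-2, 1) → (2, 1); (0, -3) → (0, -3); (5, 0) → (-5, 0)
T2 scale by (-1, 1): (5, -3) → (-5, -3); (2, 1) → (-2, 1); (0, -3) → (0, -3); (-5, 0) → (5, 0)
T3 translate by (5, -2): (-5, -3) → (0, -5); (-2, 1) → (3, -1); (0, -3) → (5, -5); (5, 0) → (10, -2)
T4 reflect across y = 0: (0, -5) → (0, 5); (3, -1) → (3, 1); (5, -5) → (5, 5); (10, -2) → (10, 2)
T5 shear: x ← x − 2·y: (0, 5) → (-10, 5); (3, 1) → (1, 1); (5, 5) → (-5, 5); (10, 2) → (6, 2)
T6 reflect across y = 0: (-10, 5) → (-10, -5); (1, 1) → (1, -1); (-5, 5) → (-5, -5); (6, 2) → (6, -2)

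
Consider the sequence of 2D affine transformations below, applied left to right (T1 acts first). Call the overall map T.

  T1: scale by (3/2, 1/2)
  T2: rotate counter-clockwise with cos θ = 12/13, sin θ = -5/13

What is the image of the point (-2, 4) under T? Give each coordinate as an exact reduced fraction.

T1 scale by (3/2, 1/2): (-2, 4) → (-3, 2)
T2 rotate counter-clockwise with cos θ = 12/13, sin θ = -5/13: (-3, 2) → (-2, 3)

T(p) = (-2, 3)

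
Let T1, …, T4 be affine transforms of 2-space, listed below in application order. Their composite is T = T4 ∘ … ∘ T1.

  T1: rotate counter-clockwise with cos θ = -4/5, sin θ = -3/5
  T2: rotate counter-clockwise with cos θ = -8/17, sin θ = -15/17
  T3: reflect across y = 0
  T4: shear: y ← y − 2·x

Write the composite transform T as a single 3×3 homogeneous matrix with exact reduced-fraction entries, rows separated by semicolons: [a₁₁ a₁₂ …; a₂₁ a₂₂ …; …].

T = [-13/85 -84/85 0; -58/85 181/85 0; 0 0 1]

T1 = [-4/5 3/5 0; -3/5 -4/5 0; 0 0 1]
T2·T1 = [-13/85 -84/85 0; 84/85 -13/85 0; 0 0 1]
T3·…·T1 = [-13/85 -84/85 0; -84/85 13/85 0; 0 0 1]
T4·…·T1 = [-13/85 -84/85 0; -58/85 181/85 0; 0 0 1]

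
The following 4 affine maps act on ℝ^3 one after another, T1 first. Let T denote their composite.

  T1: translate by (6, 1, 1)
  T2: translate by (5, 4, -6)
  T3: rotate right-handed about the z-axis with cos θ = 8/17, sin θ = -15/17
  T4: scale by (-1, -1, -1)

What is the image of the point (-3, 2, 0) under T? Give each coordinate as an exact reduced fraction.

T(p) = (-169/17, 64/17, 5)

T1 translate by (6, 1, 1): (-3, 2, 0) → (3, 3, 1)
T2 translate by (5, 4, -6): (3, 3, 1) → (8, 7, -5)
T3 rotate right-handed about the z-axis with cos θ = 8/17, sin θ = -15/17: (8, 7, -5) → (169/17, -64/17, -5)
T4 scale by (-1, -1, -1): (169/17, -64/17, -5) → (-169/17, 64/17, 5)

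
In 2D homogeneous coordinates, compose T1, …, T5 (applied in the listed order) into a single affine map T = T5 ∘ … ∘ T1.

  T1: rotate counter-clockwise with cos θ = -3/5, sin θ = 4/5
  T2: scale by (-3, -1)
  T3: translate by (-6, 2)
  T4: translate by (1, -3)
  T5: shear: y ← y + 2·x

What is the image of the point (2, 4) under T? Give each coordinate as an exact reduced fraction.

T1 rotate counter-clockwise with cos θ = -3/5, sin θ = 4/5: (2, 4) → (-22/5, -4/5)
T2 scale by (-3, -1): (-22/5, -4/5) → (66/5, 4/5)
T3 translate by (-6, 2): (66/5, 4/5) → (36/5, 14/5)
T4 translate by (1, -3): (36/5, 14/5) → (41/5, -1/5)
T5 shear: y ← y + 2·x: (41/5, -1/5) → (41/5, 81/5)

T(p) = (41/5, 81/5)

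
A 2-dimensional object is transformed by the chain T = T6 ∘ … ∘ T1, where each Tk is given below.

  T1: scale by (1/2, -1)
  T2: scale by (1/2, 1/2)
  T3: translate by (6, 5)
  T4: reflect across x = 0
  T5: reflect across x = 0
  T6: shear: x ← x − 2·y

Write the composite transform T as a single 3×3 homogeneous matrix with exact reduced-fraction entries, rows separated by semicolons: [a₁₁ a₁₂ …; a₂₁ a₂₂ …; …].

T1 = [1/2 0 0; 0 -1 0; 0 0 1]
T2·T1 = [1/4 0 0; 0 -1/2 0; 0 0 1]
T3·…·T1 = [1/4 0 6; 0 -1/2 5; 0 0 1]
T4·…·T1 = [-1/4 0 -6; 0 -1/2 5; 0 0 1]
T5·…·T1 = [1/4 0 6; 0 -1/2 5; 0 0 1]
T6·…·T1 = [1/4 1 -4; 0 -1/2 5; 0 0 1]

T = [1/4 1 -4; 0 -1/2 5; 0 0 1]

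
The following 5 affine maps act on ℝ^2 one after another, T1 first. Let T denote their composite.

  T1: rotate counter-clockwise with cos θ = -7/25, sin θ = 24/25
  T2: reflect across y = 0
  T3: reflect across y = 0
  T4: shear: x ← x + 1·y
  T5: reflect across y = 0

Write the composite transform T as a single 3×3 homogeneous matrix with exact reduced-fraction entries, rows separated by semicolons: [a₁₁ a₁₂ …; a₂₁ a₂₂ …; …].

T = [17/25 -31/25 0; -24/25 7/25 0; 0 0 1]

T1 = [-7/25 -24/25 0; 24/25 -7/25 0; 0 0 1]
T2·T1 = [-7/25 -24/25 0; -24/25 7/25 0; 0 0 1]
T3·…·T1 = [-7/25 -24/25 0; 24/25 -7/25 0; 0 0 1]
T4·…·T1 = [17/25 -31/25 0; 24/25 -7/25 0; 0 0 1]
T5·…·T1 = [17/25 -31/25 0; -24/25 7/25 0; 0 0 1]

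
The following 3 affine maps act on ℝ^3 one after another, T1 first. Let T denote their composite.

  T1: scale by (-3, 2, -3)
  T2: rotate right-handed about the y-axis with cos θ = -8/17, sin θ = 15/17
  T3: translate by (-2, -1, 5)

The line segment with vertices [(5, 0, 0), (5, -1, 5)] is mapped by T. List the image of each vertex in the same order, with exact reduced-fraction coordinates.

T1 scale by (-3, 2, -3): (5, 0, 0) → (-15, 0, 0); (5, -1, 5) → (-15, -2, -15)
T2 rotate right-handed about the y-axis with cos θ = -8/17, sin θ = 15/17: (-15, 0, 0) → (120/17, 0, 225/17); (-15, -2, -15) → (-105/17, -2, 345/17)
T3 translate by (-2, -1, 5): (120/17, 0, 225/17) → (86/17, -1, 310/17); (-105/17, -2, 345/17) → (-139/17, -3, 430/17)

image vertices: (86/17, -1, 310/17), (-139/17, -3, 430/17)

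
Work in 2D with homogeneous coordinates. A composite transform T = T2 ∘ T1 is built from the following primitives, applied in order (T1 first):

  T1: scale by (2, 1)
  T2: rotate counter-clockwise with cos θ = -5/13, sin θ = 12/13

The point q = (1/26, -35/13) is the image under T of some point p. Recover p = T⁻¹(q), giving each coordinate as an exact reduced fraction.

p = (-5/4, 1)

T1 = [2 0 0; 0 1 0; 0 0 1]
T2·T1 = [-10/13 -12/13 0; 24/13 -5/13 0; 0 0 1]
det M = 2; M⁻¹ = [-5/26 6/13 0; -12/13 -5/13 0; 0 0 1]
M⁻¹ · (1/26, -35/13)ᵀ = (-5/4, 1)ᵀ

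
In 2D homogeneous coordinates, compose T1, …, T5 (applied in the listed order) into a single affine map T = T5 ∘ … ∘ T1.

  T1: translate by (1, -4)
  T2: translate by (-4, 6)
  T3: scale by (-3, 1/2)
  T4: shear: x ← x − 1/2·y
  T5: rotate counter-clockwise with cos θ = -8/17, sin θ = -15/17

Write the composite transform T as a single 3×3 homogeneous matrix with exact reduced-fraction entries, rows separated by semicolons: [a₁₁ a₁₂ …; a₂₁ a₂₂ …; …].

T = [24/17 19/34 -53/17; 45/17 -1/68 -271/34; 0 0 1]

T1 = [1 0 1; 0 1 -4; 0 0 1]
T2·T1 = [1 0 -3; 0 1 2; 0 0 1]
T3·…·T1 = [-3 0 9; 0 1/2 1; 0 0 1]
T4·…·T1 = [-3 -1/4 17/2; 0 1/2 1; 0 0 1]
T5·…·T1 = [24/17 19/34 -53/17; 45/17 -1/68 -271/34; 0 0 1]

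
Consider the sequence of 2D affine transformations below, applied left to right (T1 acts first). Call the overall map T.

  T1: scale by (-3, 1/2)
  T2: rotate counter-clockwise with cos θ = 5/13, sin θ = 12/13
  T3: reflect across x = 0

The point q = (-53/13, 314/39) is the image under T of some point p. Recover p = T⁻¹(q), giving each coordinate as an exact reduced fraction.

p = (-3, -4/3)

T1 = [-3 0 0; 0 1/2 0; 0 0 1]
T2·T1 = [-15/13 -6/13 0; -36/13 5/26 0; 0 0 1]
T3·…·T1 = [15/13 6/13 0; -36/13 5/26 0; 0 0 1]
det M = 3/2; M⁻¹ = [5/39 -4/13 0; 24/13 10/13 0; 0 0 1]
M⁻¹ · (-53/13, 314/39)ᵀ = (-3, -4/3)ᵀ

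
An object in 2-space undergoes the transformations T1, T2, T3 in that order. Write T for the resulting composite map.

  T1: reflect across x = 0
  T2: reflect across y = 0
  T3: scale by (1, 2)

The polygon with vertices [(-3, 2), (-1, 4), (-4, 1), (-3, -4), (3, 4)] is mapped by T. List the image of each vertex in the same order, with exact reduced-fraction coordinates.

T1 reflect across x = 0: (-3, 2) → (3, 2); (-1, 4) → (1, 4); (-4, 1) → (4, 1); (-3, -4) → (3, -4); (3, 4) → (-3, 4)
T2 reflect across y = 0: (3, 2) → (3, -2); (1, 4) → (1, -4); (4, 1) → (4, -1); (3, -4) → (3, 4); (-3, 4) → (-3, -4)
T3 scale by (1, 2): (3, -2) → (3, -4); (1, -4) → (1, -8); (4, -1) → (4, -2); (3, 4) → (3, 8); (-3, -4) → (-3, -8)

image vertices: (3, -4), (1, -8), (4, -2), (3, 8), (-3, -8)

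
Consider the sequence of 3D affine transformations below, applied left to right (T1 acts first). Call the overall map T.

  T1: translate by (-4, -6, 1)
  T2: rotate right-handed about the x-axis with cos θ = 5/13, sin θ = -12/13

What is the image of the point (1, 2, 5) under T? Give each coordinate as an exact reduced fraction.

T(p) = (-3, 4, 6)

T1 translate by (-4, -6, 1): (1, 2, 5) → (-3, -4, 6)
T2 rotate right-handed about the x-axis with cos θ = 5/13, sin θ = -12/13: (-3, -4, 6) → (-3, 4, 6)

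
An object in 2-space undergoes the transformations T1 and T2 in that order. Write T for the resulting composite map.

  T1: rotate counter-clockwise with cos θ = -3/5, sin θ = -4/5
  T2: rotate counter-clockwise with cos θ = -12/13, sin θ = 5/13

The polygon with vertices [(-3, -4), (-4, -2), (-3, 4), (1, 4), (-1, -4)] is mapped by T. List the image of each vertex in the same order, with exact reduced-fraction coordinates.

T1 rotate counter-clockwise with cos θ = -3/5, sin θ = -4/5: (-3, -4) → (-7/5, 24/5); (-4, -2) → (4/5, 22/5); (-3, 4) → (5, 0); (1, 4) → (13/5, -16/5); (-1, -4) → (-13/5, 16/5)
T2 rotate counter-clockwise with cos θ = -12/13, sin θ = 5/13: (-7/5, 24/5) → (-36/65, -323/65); (4/5, 22/5) → (-158/65, -244/65); (5, 0) → (-60/13, 25/13); (13/5, -16/5) → (-76/65, 257/65); (-13/5, 16/5) → (76/65, -257/65)

image vertices: (-36/65, -323/65), (-158/65, -244/65), (-60/13, 25/13), (-76/65, 257/65), (76/65, -257/65)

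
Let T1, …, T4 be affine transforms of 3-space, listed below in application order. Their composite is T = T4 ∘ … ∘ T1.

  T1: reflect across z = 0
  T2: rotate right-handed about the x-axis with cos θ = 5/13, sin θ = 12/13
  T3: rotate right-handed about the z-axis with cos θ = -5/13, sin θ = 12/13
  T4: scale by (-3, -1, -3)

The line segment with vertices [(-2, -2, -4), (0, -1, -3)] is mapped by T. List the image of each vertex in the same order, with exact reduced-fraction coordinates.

T1 reflect across z = 0: (-2, -2, -4) → (-2, -2, 4); (0, -1, -3) → (0, -1, 3)
T2 rotate right-handed about the x-axis with cos θ = 5/13, sin θ = 12/13: (-2, -2, 4) → (-2, -58/13, -4/13); (0, -1, 3) → (0, -41/13, 3/13)
T3 rotate right-handed about the z-axis with cos θ = -5/13, sin θ = 12/13: (-2, -58/13, -4/13) → (826/169, -22/169, -4/13); (0, -41/13, 3/13) → (492/169, 205/169, 3/13)
T4 scale by (-3, -1, -3): (826/169, -22/169, -4/13) → (-2478/169, 22/169, 12/13); (492/169, 205/169, 3/13) → (-1476/169, -205/169, -9/13)

image vertices: (-2478/169, 22/169, 12/13), (-1476/169, -205/169, -9/13)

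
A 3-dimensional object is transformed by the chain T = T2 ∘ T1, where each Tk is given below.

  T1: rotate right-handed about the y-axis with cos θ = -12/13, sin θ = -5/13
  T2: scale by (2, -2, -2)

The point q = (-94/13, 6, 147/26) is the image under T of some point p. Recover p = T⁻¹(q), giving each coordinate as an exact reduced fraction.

T1 = [-12/13 0 -5/13 0; 0 1 0 0; 5/13 0 -12/13 0; 0 0 0 1]
T2·T1 = [-24/13 0 -10/13 0; 0 -2 0 0; -10/13 0 24/13 0; 0 0 0 1]
det M = 8; M⁻¹ = [-6/13 0 -5/26 0; 0 -1/2 0 0; -5/26 0 6/13 0; 0 0 0 1]
M⁻¹ · (-94/13, 6, 147/26)ᵀ = (9/4, -3, 4)ᵀ

p = (9/4, -3, 4)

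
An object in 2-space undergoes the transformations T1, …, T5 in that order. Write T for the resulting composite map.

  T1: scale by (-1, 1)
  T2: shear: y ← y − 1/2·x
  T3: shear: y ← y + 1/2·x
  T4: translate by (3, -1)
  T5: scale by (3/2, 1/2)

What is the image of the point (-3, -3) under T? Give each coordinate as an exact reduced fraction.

T(p) = (9, -2)

T1 scale by (-1, 1): (-3, -3) → (3, -3)
T2 shear: y ← y − 1/2·x: (3, -3) → (3, -9/2)
T3 shear: y ← y + 1/2·x: (3, -9/2) → (3, -3)
T4 translate by (3, -1): (3, -3) → (6, -4)
T5 scale by (3/2, 1/2): (6, -4) → (9, -2)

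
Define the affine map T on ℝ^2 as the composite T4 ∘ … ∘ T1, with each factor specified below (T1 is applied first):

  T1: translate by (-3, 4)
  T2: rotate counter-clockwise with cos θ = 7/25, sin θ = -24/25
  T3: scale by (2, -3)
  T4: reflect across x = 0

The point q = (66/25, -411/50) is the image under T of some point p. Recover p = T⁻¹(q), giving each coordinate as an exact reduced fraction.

p = (0, -9/2)

T1 = [1 0 -3; 0 1 4; 0 0 1]
T2·T1 = [7/25 24/25 3; -24/25 7/25 4; 0 0 1]
T3·…·T1 = [14/25 48/25 6; 72/25 -21/25 -12; 0 0 1]
T4·…·T1 = [-14/25 -48/25 -6; 72/25 -21/25 -12; 0 0 1]
det M = 6; M⁻¹ = [-7/50 8/25 3; -12/25 -7/75 -4; 0 0 1]
M⁻¹ · (66/25, -411/50)ᵀ = (0, -9/2)ᵀ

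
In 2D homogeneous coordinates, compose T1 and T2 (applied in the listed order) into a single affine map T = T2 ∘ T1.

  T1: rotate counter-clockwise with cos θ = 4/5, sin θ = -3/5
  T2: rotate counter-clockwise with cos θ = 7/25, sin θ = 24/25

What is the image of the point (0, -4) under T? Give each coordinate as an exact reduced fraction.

T1 rotate counter-clockwise with cos θ = 4/5, sin θ = -3/5: (0, -4) → (-12/5, -16/5)
T2 rotate counter-clockwise with cos θ = 7/25, sin θ = 24/25: (-12/5, -16/5) → (12/5, -16/5)

T(p) = (12/5, -16/5)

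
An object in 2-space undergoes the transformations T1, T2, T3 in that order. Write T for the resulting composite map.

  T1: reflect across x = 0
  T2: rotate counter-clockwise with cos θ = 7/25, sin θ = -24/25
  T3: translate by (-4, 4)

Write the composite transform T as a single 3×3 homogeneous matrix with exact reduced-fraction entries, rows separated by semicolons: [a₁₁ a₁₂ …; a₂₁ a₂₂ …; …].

T1 = [-1 0 0; 0 1 0; 0 0 1]
T2·T1 = [-7/25 24/25 0; 24/25 7/25 0; 0 0 1]
T3·…·T1 = [-7/25 24/25 -4; 24/25 7/25 4; 0 0 1]

T = [-7/25 24/25 -4; 24/25 7/25 4; 0 0 1]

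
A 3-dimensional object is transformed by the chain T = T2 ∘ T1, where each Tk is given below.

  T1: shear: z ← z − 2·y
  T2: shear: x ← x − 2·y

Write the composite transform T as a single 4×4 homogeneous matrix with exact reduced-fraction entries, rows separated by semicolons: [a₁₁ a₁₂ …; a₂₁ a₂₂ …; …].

T = [1 -2 0 0; 0 1 0 0; 0 -2 1 0; 0 0 0 1]

T1 = [1 0 0 0; 0 1 0 0; 0 -2 1 0; 0 0 0 1]
T2·T1 = [1 -2 0 0; 0 1 0 0; 0 -2 1 0; 0 0 0 1]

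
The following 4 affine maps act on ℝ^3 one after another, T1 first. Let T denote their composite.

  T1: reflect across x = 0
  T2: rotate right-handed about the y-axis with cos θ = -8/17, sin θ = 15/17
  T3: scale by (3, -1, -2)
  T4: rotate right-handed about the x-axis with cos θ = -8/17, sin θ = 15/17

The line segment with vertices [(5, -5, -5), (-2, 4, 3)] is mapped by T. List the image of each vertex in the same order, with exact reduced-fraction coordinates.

T1 reflect across x = 0: (5, -5, -5) → (-5, -5, -5); (-2, 4, 3) → (2, 4, 3)
T2 rotate right-handed about the y-axis with cos θ = -8/17, sin θ = 15/17: (-5, -5, -5) → (-35/17, -5, 115/17); (2, 4, 3) → (29/17, 4, -54/17)
T3 scale by (3, -1, -2): (-35/17, -5, 115/17) → (-105/17, 5, -230/17); (29/17, 4, -54/17) → (87/17, -4, 108/17)
T4 rotate right-handed about the x-axis with cos θ = -8/17, sin θ = 15/17: (-105/17, 5, -230/17) → (-105/17, 2770/289, 3115/289); (87/17, -4, 108/17) → (87/17, -1076/289, -1884/289)

image vertices: (-105/17, 2770/289, 3115/289), (87/17, -1076/289, -1884/289)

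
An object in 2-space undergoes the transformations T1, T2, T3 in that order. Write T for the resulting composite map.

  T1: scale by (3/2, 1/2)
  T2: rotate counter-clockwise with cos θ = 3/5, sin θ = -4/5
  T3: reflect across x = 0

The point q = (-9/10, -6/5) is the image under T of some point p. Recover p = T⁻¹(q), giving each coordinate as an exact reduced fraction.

T1 = [3/2 0 0; 0 1/2 0; 0 0 1]
T2·T1 = [9/10 2/5 0; -6/5 3/10 0; 0 0 1]
T3·…·T1 = [-9/10 -2/5 0; -6/5 3/10 0; 0 0 1]
det M = -3/4; M⁻¹ = [-2/5 -8/15 0; -8/5 6/5 0; 0 0 1]
M⁻¹ · (-9/10, -6/5)ᵀ = (1, 0)ᵀ

p = (1, 0)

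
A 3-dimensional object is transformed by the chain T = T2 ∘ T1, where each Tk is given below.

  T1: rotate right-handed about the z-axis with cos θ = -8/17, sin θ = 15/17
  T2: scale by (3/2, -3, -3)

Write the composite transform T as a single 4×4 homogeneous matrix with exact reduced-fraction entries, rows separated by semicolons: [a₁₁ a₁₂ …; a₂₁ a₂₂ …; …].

T = [-12/17 -45/34 0 0; -45/17 24/17 0 0; 0 0 -3 0; 0 0 0 1]

T1 = [-8/17 -15/17 0 0; 15/17 -8/17 0 0; 0 0 1 0; 0 0 0 1]
T2·T1 = [-12/17 -45/34 0 0; -45/17 24/17 0 0; 0 0 -3 0; 0 0 0 1]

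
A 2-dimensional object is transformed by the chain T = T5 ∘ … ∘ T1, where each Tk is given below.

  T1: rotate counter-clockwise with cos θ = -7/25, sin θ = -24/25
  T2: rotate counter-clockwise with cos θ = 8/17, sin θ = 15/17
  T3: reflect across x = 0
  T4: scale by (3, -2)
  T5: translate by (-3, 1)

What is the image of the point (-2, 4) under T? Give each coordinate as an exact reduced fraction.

T1 rotate counter-clockwise with cos θ = -7/25, sin θ = -24/25: (-2, 4) → (22/5, 4/5)
T2 rotate counter-clockwise with cos θ = 8/17, sin θ = 15/17: (22/5, 4/5) → (116/85, 362/85)
T3 reflect across x = 0: (116/85, 362/85) → (-116/85, 362/85)
T4 scale by (3, -2): (-116/85, 362/85) → (-348/85, -724/85)
T5 translate by (-3, 1): (-348/85, -724/85) → (-603/85, -639/85)

T(p) = (-603/85, -639/85)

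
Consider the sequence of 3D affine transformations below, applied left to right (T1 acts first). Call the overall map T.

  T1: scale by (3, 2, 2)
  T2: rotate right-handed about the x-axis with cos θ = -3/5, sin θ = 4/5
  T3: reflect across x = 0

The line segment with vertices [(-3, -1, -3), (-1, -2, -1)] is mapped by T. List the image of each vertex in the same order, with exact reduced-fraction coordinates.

T1 scale by (3, 2, 2): (-3, -1, -3) → (-9, -2, -6); (-1, -2, -1) → (-3, -4, -2)
T2 rotate right-handed about the x-axis with cos θ = -3/5, sin θ = 4/5: (-9, -2, -6) → (-9, 6, 2); (-3, -4, -2) → (-3, 4, -2)
T3 reflect across x = 0: (-9, 6, 2) → (9, 6, 2); (-3, 4, -2) → (3, 4, -2)

image vertices: (9, 6, 2), (3, 4, -2)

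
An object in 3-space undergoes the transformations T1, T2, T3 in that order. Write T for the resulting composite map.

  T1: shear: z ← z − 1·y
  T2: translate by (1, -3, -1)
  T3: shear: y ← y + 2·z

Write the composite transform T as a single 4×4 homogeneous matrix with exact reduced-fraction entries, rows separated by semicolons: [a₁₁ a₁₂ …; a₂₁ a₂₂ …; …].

T1 = [1 0 0 0; 0 1 0 0; 0 -1 1 0; 0 0 0 1]
T2·T1 = [1 0 0 1; 0 1 0 -3; 0 -1 1 -1; 0 0 0 1]
T3·…·T1 = [1 0 0 1; 0 -1 2 -5; 0 -1 1 -1; 0 0 0 1]

T = [1 0 0 1; 0 -1 2 -5; 0 -1 1 -1; 0 0 0 1]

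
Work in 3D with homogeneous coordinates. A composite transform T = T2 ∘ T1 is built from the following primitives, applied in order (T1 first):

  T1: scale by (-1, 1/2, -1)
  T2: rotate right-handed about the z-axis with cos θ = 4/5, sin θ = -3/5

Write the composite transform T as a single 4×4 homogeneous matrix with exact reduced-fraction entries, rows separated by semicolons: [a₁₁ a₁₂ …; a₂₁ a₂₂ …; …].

T = [-4/5 3/10 0 0; 3/5 2/5 0 0; 0 0 -1 0; 0 0 0 1]

T1 = [-1 0 0 0; 0 1/2 0 0; 0 0 -1 0; 0 0 0 1]
T2·T1 = [-4/5 3/10 0 0; 3/5 2/5 0 0; 0 0 -1 0; 0 0 0 1]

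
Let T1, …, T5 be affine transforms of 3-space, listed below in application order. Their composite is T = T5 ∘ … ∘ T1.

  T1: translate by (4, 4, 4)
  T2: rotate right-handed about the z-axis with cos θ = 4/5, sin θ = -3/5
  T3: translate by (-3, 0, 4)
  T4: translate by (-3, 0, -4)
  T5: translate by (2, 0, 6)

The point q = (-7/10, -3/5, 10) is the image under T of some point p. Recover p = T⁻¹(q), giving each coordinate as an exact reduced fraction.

T1 = [1 0 0 4; 0 1 0 4; 0 0 1 4; 0 0 0 1]
T2·T1 = [4/5 3/5 0 28/5; -3/5 4/5 0 4/5; 0 0 1 4; 0 0 0 1]
T3·…·T1 = [4/5 3/5 0 13/5; -3/5 4/5 0 4/5; 0 0 1 8; 0 0 0 1]
T4·…·T1 = [4/5 3/5 0 -2/5; -3/5 4/5 0 4/5; 0 0 1 4; 0 0 0 1]
T5·…·T1 = [4/5 3/5 0 8/5; -3/5 4/5 0 4/5; 0 0 1 10; 0 0 0 1]
det M = 1; M⁻¹ = [4/5 -3/5 0 -4/5; 3/5 4/5 0 -8/5; 0 0 1 -10; 0 0 0 1]
M⁻¹ · (-7/10, -3/5, 10)ᵀ = (-1, -5/2, 0)ᵀ

p = (-1, -5/2, 0)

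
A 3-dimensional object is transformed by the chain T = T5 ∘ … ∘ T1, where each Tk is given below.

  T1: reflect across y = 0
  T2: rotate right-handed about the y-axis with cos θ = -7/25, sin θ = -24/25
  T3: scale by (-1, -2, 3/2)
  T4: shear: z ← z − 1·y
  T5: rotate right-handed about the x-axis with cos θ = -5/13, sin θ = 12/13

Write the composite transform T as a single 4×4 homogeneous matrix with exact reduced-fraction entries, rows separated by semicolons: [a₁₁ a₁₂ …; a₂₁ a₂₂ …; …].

T1 = [1 0 0 0; 0 -1 0 0; 0 0 1 0; 0 0 0 1]
T2·T1 = [-7/25 0 -24/25 0; 0 -1 0 0; 24/25 0 -7/25 0; 0 0 0 1]
T3·…·T1 = [7/25 0 24/25 0; 0 2 0 0; 36/25 0 -21/50 0; 0 0 0 1]
T4·…·T1 = [7/25 0 24/25 0; 0 2 0 0; 36/25 -2 -21/50 0; 0 0 0 1]
T5·…·T1 = [7/25 0 24/25 0; -432/325 14/13 126/325 0; -36/65 34/13 21/130 0; 0 0 0 1]

T = [7/25 0 24/25 0; -432/325 14/13 126/325 0; -36/65 34/13 21/130 0; 0 0 0 1]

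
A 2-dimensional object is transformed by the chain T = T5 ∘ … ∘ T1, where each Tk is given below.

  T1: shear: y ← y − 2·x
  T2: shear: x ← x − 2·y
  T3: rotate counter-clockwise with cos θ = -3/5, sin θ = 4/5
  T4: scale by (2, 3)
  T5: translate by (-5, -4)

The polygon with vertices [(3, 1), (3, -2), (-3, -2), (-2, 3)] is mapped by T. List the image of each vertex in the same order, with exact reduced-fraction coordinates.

image vertices: (-63/5, 181/5), (-15, 56), (9/5, -188/5), (3, -55)

T1 shear: y ← y − 2·x: (3, 1) → (3, -5); (3, -2) → (3, -8); (-3, -2) → (-3, 4); (-2, 3) → (-2, 7)
T2 shear: x ← x − 2·y: (3, -5) → (13, -5); (3, -8) → (19, -8); (-3, 4) → (-11, 4); (-2, 7) → (-16, 7)
T3 rotate counter-clockwise with cos θ = -3/5, sin θ = 4/5: (13, -5) → (-19/5, 67/5); (19, -8) → (-5, 20); (-11, 4) → (17/5, -56/5); (-16, 7) → (4, -17)
T4 scale by (2, 3): (-19/5, 67/5) → (-38/5, 201/5); (-5, 20) → (-10, 60); (17/5, -56/5) → (34/5, -168/5); (4, -17) → (8, -51)
T5 translate by (-5, -4): (-38/5, 201/5) → (-63/5, 181/5); (-10, 60) → (-15, 56); (34/5, -168/5) → (9/5, -188/5); (8, -51) → (3, -55)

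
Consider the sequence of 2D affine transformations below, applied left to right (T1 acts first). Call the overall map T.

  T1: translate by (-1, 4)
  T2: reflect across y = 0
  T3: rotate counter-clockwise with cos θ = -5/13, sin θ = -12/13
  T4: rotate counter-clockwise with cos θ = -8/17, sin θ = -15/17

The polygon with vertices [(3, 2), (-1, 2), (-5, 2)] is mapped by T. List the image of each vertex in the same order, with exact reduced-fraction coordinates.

T1 translate by (-1, 4): (3, 2) → (2, 6); (-1, 2) → (-2, 6); (-5, 2) → (-6, 6)
T2 reflect across y = 0: (2, 6) → (2, -6); (-2, 6) → (-2, -6); (-6, 6) → (-6, -6)
T3 rotate counter-clockwise with cos θ = -5/13, sin θ = -12/13: (2, -6) → (-82/13, 6/13); (-2, -6) → (-62/13, 54/13); (-6, -6) → (-42/13, 102/13)
T4 rotate counter-clockwise with cos θ = -8/17, sin θ = -15/17: (-82/13, 6/13) → (746/221, 1182/221); (-62/13, 54/13) → (1306/221, 498/221); (-42/13, 102/13) → (1866/221, -186/221)

image vertices: (746/221, 1182/221), (1306/221, 498/221), (1866/221, -186/221)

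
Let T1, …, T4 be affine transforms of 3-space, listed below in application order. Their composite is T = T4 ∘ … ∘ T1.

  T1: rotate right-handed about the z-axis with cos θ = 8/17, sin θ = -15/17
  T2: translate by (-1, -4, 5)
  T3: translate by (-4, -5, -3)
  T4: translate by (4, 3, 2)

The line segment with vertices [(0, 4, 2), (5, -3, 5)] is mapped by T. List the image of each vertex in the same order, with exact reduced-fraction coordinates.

image vertices: (43/17, -70/17, 6), (-22/17, -201/17, 9)

T1 rotate right-handed about the z-axis with cos θ = 8/17, sin θ = -15/17: (0, 4, 2) → (60/17, 32/17, 2); (5, -3, 5) → (-5/17, -99/17, 5)
T2 translate by (-1, -4, 5): (60/17, 32/17, 2) → (43/17, -36/17, 7); (-5/17, -99/17, 5) → (-22/17, -167/17, 10)
T3 translate by (-4, -5, -3): (43/17, -36/17, 7) → (-25/17, -121/17, 4); (-22/17, -167/17, 10) → (-90/17, -252/17, 7)
T4 translate by (4, 3, 2): (-25/17, -121/17, 4) → (43/17, -70/17, 6); (-90/17, -252/17, 7) → (-22/17, -201/17, 9)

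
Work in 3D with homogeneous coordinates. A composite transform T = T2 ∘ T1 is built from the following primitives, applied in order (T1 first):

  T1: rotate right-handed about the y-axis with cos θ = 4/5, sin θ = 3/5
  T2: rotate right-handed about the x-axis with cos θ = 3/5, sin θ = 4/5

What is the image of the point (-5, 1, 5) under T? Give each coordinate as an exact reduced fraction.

T1 rotate right-handed about the y-axis with cos θ = 4/5, sin θ = 3/5: (-5, 1, 5) → (-1, 1, 7)
T2 rotate right-handed about the x-axis with cos θ = 3/5, sin θ = 4/5: (-1, 1, 7) → (-1, -5, 5)

T(p) = (-1, -5, 5)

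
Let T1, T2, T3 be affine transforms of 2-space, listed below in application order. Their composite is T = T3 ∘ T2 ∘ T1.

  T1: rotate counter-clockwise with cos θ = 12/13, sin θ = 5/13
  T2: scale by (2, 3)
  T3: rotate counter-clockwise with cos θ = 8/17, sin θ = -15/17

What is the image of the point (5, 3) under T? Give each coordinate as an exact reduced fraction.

T1 rotate counter-clockwise with cos θ = 12/13, sin θ = 5/13: (5, 3) → (45/13, 61/13)
T2 scale by (2, 3): (45/13, 61/13) → (90/13, 183/13)
T3 rotate counter-clockwise with cos θ = 8/17, sin θ = -15/17: (90/13, 183/13) → (3465/221, 114/221)

T(p) = (3465/221, 114/221)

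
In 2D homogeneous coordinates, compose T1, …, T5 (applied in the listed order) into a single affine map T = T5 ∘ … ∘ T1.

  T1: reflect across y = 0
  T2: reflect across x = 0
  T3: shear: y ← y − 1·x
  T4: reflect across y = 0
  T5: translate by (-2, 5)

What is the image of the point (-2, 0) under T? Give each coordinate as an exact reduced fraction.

T(p) = (0, 7)

T1 reflect across y = 0: (-2, 0) → (-2, 0)
T2 reflect across x = 0: (-2, 0) → (2, 0)
T3 shear: y ← y − 1·x: (2, 0) → (2, -2)
T4 reflect across y = 0: (2, -2) → (2, 2)
T5 translate by (-2, 5): (2, 2) → (0, 7)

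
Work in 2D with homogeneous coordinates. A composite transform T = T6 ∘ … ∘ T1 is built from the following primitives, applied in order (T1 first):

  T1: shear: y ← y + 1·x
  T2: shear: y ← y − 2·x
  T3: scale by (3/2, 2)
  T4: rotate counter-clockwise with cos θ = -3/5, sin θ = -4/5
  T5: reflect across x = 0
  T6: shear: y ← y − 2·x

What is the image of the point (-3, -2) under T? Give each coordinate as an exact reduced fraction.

T1 shear: y ← y + 1·x: (-3, -2) → (-3, -5)
T2 shear: y ← y − 2·x: (-3, -5) → (-3, 1)
T3 scale by (3/2, 2): (-3, 1) → (-9/2, 2)
T4 rotate counter-clockwise with cos θ = -3/5, sin θ = -4/5: (-9/2, 2) → (43/10, 12/5)
T5 reflect across x = 0: (43/10, 12/5) → (-43/10, 12/5)
T6 shear: y ← y − 2·x: (-43/10, 12/5) → (-43/10, 11)

T(p) = (-43/10, 11)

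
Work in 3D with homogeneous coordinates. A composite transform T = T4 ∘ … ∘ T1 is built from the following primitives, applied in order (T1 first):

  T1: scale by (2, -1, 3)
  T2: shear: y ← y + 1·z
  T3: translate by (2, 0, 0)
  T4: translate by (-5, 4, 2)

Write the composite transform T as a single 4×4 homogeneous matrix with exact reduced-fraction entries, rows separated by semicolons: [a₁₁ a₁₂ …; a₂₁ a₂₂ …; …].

T = [2 0 0 -3; 0 -1 3 4; 0 0 3 2; 0 0 0 1]

T1 = [2 0 0 0; 0 -1 0 0; 0 0 3 0; 0 0 0 1]
T2·T1 = [2 0 0 0; 0 -1 3 0; 0 0 3 0; 0 0 0 1]
T3·…·T1 = [2 0 0 2; 0 -1 3 0; 0 0 3 0; 0 0 0 1]
T4·…·T1 = [2 0 0 -3; 0 -1 3 4; 0 0 3 2; 0 0 0 1]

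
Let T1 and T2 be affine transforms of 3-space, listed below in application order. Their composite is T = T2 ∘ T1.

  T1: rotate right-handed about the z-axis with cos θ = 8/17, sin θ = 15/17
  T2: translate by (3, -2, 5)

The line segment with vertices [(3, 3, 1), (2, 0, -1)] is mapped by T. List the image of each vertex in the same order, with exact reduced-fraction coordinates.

T1 rotate right-handed about the z-axis with cos θ = 8/17, sin θ = 15/17: (3, 3, 1) → (-21/17, 69/17, 1); (2, 0, -1) → (16/17, 30/17, -1)
T2 translate by (3, -2, 5): (-21/17, 69/17, 1) → (30/17, 35/17, 6); (16/17, 30/17, -1) → (67/17, -4/17, 4)

image vertices: (30/17, 35/17, 6), (67/17, -4/17, 4)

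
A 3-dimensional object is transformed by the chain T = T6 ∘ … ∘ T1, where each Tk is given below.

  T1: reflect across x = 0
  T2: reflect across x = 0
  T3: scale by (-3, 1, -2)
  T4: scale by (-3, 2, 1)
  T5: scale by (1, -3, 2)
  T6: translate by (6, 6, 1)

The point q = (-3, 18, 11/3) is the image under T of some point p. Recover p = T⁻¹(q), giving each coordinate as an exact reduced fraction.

T1 = [-1 0 0 0; 0 1 0 0; 0 0 1 0; 0 0 0 1]
T2·T1 = [1 0 0 0; 0 1 0 0; 0 0 1 0; 0 0 0 1]
T3·…·T1 = [-3 0 0 0; 0 1 0 0; 0 0 -2 0; 0 0 0 1]
T4·…·T1 = [9 0 0 0; 0 2 0 0; 0 0 -2 0; 0 0 0 1]
T5·…·T1 = [9 0 0 0; 0 -6 0 0; 0 0 -4 0; 0 0 0 1]
T6·…·T1 = [9 0 0 6; 0 -6 0 6; 0 0 -4 1; 0 0 0 1]
det M = 216; M⁻¹ = [1/9 0 0 -2/3; 0 -1/6 0 1; 0 0 -1/4 1/4; 0 0 0 1]
M⁻¹ · (-3, 18, 11/3)ᵀ = (-1, -2, -2/3)ᵀ

p = (-1, -2, -2/3)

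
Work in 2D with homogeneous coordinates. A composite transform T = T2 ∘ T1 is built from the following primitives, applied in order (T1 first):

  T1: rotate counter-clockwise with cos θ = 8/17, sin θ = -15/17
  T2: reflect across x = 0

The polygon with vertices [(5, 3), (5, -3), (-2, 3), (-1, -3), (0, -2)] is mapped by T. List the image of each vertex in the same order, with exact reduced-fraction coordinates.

T1 rotate counter-clockwise with cos θ = 8/17, sin θ = -15/17: (5, 3) → (5, -3); (5, -3) → (-5/17, -99/17); (-2, 3) → (29/17, 54/17); (-1, -3) → (-53/17, -9/17); (0, -2) → (-30/17, -16/17)
T2 reflect across x = 0: (5, -3) → (-5, -3); (-5/17, -99/17) → (5/17, -99/17); (29/17, 54/17) → (-29/17, 54/17); (-53/17, -9/17) → (53/17, -9/17); (-30/17, -16/17) → (30/17, -16/17)

image vertices: (-5, -3), (5/17, -99/17), (-29/17, 54/17), (53/17, -9/17), (30/17, -16/17)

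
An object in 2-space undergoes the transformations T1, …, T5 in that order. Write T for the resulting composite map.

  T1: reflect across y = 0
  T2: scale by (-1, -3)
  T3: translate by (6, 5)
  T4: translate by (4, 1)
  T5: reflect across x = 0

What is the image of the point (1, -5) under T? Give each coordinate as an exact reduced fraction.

T(p) = (-9, -9)

T1 reflect across y = 0: (1, -5) → (1, 5)
T2 scale by (-1, -3): (1, 5) → (-1, -15)
T3 translate by (6, 5): (-1, -15) → (5, -10)
T4 translate by (4, 1): (5, -10) → (9, -9)
T5 reflect across x = 0: (9, -9) → (-9, -9)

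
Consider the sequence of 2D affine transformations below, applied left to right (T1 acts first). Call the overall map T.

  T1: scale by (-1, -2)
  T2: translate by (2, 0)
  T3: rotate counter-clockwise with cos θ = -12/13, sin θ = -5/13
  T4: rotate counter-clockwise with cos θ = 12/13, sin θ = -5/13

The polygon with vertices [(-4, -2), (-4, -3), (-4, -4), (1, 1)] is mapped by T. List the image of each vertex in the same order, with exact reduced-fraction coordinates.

T1 scale by (-1, -2): (-4, -2) → (4, 4); (-4, -3) → (4, 6); (-4, -4) → (4, 8); (1, 1) → (-1, -2)
T2 translate by (2, 0): (4, 4) → (6, 4); (4, 6) → (6, 6); (4, 8) → (6, 8); (-1, -2) → (1, -2)
T3 rotate counter-clockwise with cos θ = -12/13, sin θ = -5/13: (6, 4) → (-4, -6); (6, 6) → (-42/13, -102/13); (6, 8) → (-32/13, -126/13); (1, -2) → (-22/13, 19/13)
T4 rotate counter-clockwise with cos θ = 12/13, sin θ = -5/13: (-4, -6) → (-6, -4); (-42/13, -102/13) → (-6, -6); (-32/13, -126/13) → (-6, -8); (-22/13, 19/13) → (-1, 2)

image vertices: (-6, -4), (-6, -6), (-6, -8), (-1, 2)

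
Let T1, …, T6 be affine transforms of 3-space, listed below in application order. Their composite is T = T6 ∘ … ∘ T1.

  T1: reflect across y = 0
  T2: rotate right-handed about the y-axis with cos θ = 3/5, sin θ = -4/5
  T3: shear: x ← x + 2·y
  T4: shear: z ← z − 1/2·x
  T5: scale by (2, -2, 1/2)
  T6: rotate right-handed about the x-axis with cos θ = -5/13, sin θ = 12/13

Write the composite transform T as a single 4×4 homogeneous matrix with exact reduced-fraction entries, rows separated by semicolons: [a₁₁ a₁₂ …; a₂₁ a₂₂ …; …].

T = [6/5 -4 -8/5 0; -3/13 -16/13 -6/13 0; -5/52 43/26 -5/26 0; 0 0 0 1]

T1 = [1 0 0 0; 0 -1 0 0; 0 0 1 0; 0 0 0 1]
T2·T1 = [3/5 0 -4/5 0; 0 -1 0 0; 4/5 0 3/5 0; 0 0 0 1]
T3·…·T1 = [3/5 -2 -4/5 0; 0 -1 0 0; 4/5 0 3/5 0; 0 0 0 1]
T4·…·T1 = [3/5 -2 -4/5 0; 0 -1 0 0; 1/2 1 1 0; 0 0 0 1]
T5·…·T1 = [6/5 -4 -8/5 0; 0 2 0 0; 1/4 1/2 1/2 0; 0 0 0 1]
T6·…·T1 = [6/5 -4 -8/5 0; -3/13 -16/13 -6/13 0; -5/52 43/26 -5/26 0; 0 0 0 1]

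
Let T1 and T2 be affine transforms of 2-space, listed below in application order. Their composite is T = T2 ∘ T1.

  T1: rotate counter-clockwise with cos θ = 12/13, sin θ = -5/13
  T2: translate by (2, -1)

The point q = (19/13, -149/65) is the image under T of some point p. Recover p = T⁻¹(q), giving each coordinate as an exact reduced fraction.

p = (0, -7/5)

T1 = [12/13 5/13 0; -5/13 12/13 0; 0 0 1]
T2·T1 = [12/13 5/13 2; -5/13 12/13 -1; 0 0 1]
det M = 1; M⁻¹ = [12/13 -5/13 -29/13; 5/13 12/13 2/13; 0 0 1]
M⁻¹ · (19/13, -149/65)ᵀ = (0, -7/5)ᵀ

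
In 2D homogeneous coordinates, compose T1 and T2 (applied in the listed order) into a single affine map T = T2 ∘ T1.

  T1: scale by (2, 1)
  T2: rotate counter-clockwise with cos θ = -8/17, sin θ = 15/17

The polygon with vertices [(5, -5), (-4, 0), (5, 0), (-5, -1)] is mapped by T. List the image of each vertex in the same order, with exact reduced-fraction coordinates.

T1 scale by (2, 1): (5, -5) → (10, -5); (-4, 0) → (-8, 0); (5, 0) → (10, 0); (-5, -1) → (-10, -1)
T2 rotate counter-clockwise with cos θ = -8/17, sin θ = 15/17: (10, -5) → (-5/17, 190/17); (-8, 0) → (64/17, -120/17); (10, 0) → (-80/17, 150/17); (-10, -1) → (95/17, -142/17)

image vertices: (-5/17, 190/17), (64/17, -120/17), (-80/17, 150/17), (95/17, -142/17)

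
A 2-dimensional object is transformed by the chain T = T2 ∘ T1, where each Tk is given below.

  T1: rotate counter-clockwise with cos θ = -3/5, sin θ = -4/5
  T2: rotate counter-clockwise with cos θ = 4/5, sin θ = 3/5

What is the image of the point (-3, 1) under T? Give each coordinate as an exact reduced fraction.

T(p) = (1, 3)

T1 rotate counter-clockwise with cos θ = -3/5, sin θ = -4/5: (-3, 1) → (13/5, 9/5)
T2 rotate counter-clockwise with cos θ = 4/5, sin θ = 3/5: (13/5, 9/5) → (1, 3)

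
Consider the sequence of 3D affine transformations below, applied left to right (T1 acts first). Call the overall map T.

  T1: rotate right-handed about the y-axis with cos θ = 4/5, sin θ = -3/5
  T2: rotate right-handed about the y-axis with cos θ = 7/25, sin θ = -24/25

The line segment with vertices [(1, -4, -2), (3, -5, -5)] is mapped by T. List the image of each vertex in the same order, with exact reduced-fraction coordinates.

T1 rotate right-handed about the y-axis with cos θ = 4/5, sin θ = -3/5: (1, -4, -2) → (2, -4, -1); (3, -5, -5) → (27/5, -5, -11/5)
T2 rotate right-handed about the y-axis with cos θ = 7/25, sin θ = -24/25: (2, -4, -1) → (38/25, -4, 41/25); (27/5, -5, -11/5) → (453/125, -5, 571/125)

image vertices: (38/25, -4, 41/25), (453/125, -5, 571/125)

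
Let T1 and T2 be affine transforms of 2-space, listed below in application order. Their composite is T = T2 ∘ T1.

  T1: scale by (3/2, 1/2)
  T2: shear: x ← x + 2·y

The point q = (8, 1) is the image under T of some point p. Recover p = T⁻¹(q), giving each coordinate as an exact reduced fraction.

T1 = [3/2 0 0; 0 1/2 0; 0 0 1]
T2·T1 = [3/2 1 0; 0 1/2 0; 0 0 1]
det M = 3/4; M⁻¹ = [2/3 -4/3 0; 0 2 0; 0 0 1]
M⁻¹ · (8, 1)ᵀ = (4, 2)ᵀ

p = (4, 2)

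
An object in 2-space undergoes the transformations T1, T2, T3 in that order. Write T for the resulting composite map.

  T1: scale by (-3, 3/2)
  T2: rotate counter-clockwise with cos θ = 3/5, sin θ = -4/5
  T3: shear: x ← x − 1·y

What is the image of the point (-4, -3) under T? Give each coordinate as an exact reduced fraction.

T(p) = (159/10, -123/10)

T1 scale by (-3, 3/2): (-4, -3) → (12, -9/2)
T2 rotate counter-clockwise with cos θ = 3/5, sin θ = -4/5: (12, -9/2) → (18/5, -123/10)
T3 shear: x ← x − 1·y: (18/5, -123/10) → (159/10, -123/10)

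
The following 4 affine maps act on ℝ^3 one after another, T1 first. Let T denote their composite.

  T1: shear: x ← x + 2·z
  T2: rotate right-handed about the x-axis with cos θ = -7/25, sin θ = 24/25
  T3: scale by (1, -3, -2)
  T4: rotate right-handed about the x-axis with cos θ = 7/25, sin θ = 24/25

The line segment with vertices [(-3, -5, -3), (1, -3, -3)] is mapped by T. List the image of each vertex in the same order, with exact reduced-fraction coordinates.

image vertices: (-9, -6999/625, -6318/625), (-5, -4401/625, -5982/625)

T1 shear: x ← x + 2·z: (-3, -5, -3) → (-9, -5, -3); (1, -3, -3) → (-5, -3, -3)
T2 rotate right-handed about the x-axis with cos θ = -7/25, sin θ = 24/25: (-9, -5, -3) → (-9, 107/25, -99/25); (-5, -3, -3) → (-5, 93/25, -51/25)
T3 scale by (1, -3, -2): (-9, 107/25, -99/25) → (-9, -321/25, 198/25); (-5, 93/25, -51/25) → (-5, -279/25, 102/25)
T4 rotate right-handed about the x-axis with cos θ = 7/25, sin θ = 24/25: (-9, -321/25, 198/25) → (-9, -6999/625, -6318/625); (-5, -279/25, 102/25) → (-5, -4401/625, -5982/625)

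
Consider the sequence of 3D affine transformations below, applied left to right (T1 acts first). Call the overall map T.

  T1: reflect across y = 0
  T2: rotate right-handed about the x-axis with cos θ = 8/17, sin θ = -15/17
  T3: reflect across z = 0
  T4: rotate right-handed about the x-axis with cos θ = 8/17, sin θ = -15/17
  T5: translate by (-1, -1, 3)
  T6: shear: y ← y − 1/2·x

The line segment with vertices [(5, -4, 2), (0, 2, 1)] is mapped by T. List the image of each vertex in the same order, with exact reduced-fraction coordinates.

image vertices: (4, 1, 1), (-1, -5/2, 2)

T1 reflect across y = 0: (5, -4, 2) → (5, 4, 2); (0, 2, 1) → (0, -2, 1)
T2 rotate right-handed about the x-axis with cos θ = 8/17, sin θ = -15/17: (5, 4, 2) → (5, 62/17, -44/17); (0, -2, 1) → (0, -1/17, 38/17)
T3 reflect across z = 0: (5, 62/17, -44/17) → (5, 62/17, 44/17); (0, -1/17, 38/17) → (0, -1/17, -38/17)
T4 rotate right-handed about the x-axis with cos θ = 8/17, sin θ = -15/17: (5, 62/17, 44/17) → (5, 4, -2); (0, -1/17, -38/17) → (0, -2, -1)
T5 translate by (-1, -1, 3): (5, 4, -2) → (4, 3, 1); (0, -2, -1) → (-1, -3, 2)
T6 shear: y ← y − 1/2·x: (4, 3, 1) → (4, 1, 1); (-1, -3, 2) → (-1, -5/2, 2)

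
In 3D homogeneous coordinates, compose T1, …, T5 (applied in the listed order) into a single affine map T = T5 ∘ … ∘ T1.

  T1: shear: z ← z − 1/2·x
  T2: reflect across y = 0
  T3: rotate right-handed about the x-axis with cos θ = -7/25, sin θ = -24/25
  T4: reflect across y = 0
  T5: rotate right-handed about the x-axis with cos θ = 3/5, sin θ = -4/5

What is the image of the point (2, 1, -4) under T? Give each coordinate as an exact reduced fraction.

T1 shear: z ← z − 1/2·x: (2, 1, -4) → (2, 1, -5)
T2 reflect across y = 0: (2, 1, -5) → (2, -1, -5)
T3 rotate right-handed about the x-axis with cos θ = -7/25, sin θ = -24/25: (2, -1, -5) → (2, -113/25, 59/25)
T4 reflect across y = 0: (2, -113/25, 59/25) → (2, 113/25, 59/25)
T5 rotate right-handed about the x-axis with cos θ = 3/5, sin θ = -4/5: (2, 113/25, 59/25) → (2, 23/5, -11/5)

T(p) = (2, 23/5, -11/5)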